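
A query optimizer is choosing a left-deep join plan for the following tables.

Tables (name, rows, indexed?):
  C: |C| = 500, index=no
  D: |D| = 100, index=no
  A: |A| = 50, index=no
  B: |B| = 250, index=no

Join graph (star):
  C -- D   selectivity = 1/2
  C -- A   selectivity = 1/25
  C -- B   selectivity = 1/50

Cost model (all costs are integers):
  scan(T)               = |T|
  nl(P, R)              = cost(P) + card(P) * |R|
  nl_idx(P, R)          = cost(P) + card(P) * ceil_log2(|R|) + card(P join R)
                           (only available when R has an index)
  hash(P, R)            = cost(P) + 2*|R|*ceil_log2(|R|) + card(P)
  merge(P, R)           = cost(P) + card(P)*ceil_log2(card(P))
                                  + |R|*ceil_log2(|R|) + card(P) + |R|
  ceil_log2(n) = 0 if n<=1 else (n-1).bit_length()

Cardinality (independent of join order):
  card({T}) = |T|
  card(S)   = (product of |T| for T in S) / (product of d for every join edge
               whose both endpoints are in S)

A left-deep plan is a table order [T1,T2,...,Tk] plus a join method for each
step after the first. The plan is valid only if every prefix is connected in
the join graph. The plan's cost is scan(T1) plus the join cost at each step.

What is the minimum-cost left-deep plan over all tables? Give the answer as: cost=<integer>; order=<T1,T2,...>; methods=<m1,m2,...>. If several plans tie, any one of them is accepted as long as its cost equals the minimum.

Selinger DP (subsets sized 1..n):
  {C}: scan cost=500, card=500
  {D}: scan cost=100, card=100
  {A}: scan cost=50, card=50
  {B}: scan cost=250, card=250
  {CD}: card=25000; try (D,hash)→2400, (C,merge)→5900, (D,merge)→6300, (C,hash)→9200, (C,nl)→50100, (D,nl)→50500; best=2400 via (D,hash)
  {AC}: card=1000; try (A,hash)→1600, (C,merge)→5400, (A,merge)→5850, (C,hash)→9100, (C,nl)→25050, (A,nl)→25500; best=1600 via (A,hash)
  {BC}: card=2500; try (B,hash)→5000, (C,merge)→7500, (B,merge)→7750, (C,hash)→9500, (C,nl)→125250, (B,nl)→125500; best=5000 via (B,hash)
  {ACD}: card=50000; try (D,hash)→4000, (D,merge)→13400, (A,hash)→28000, (D,nl)→101600, (A,merge)→402750, (A,nl)→1252400; best=4000 via (D,hash)
  {BCD}: card=125000; try (D,hash)→8900, (B,hash)→31400, (D,merge)→38300, (D,nl)→255000, (B,merge)→404650, (B,nl)→6252400; best=8900 via (D,hash)
  {ABC}: card=5000; try (B,hash)→6600, (A,hash)→8100, (B,merge)→14850, (A,merge)→37850, (A,nl)→130000, (B,nl)→251600; best=6600 via (B,hash)
  {ABCD}: card=250000; try (D,hash)→13000, (B,hash)→58000, (D,merge)→77400, (A,hash)→134500, (D,nl)→506600, (B,merge)→856250 …(+3); best=13000 via (D,hash)

cost=13000; order=C,A,B,D; methods=hash,hash,hash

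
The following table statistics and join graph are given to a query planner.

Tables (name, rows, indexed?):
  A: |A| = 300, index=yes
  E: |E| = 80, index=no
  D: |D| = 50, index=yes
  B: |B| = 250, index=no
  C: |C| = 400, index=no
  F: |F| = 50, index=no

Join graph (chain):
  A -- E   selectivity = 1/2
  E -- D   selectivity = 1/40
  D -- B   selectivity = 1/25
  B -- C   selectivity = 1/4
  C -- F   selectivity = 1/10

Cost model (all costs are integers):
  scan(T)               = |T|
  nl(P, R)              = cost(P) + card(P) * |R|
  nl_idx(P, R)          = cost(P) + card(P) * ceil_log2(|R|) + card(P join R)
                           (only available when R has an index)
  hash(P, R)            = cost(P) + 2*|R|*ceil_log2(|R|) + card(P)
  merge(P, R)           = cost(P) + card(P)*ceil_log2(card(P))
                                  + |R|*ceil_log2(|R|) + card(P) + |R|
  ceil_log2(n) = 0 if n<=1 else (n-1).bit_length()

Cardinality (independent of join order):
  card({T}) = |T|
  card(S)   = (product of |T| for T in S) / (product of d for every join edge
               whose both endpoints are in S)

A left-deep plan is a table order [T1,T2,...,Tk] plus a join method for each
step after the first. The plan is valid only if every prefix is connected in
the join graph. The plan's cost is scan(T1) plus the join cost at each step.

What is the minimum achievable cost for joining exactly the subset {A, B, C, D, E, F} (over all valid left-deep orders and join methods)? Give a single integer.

Selinger DP over subsets of {A,B,C,D,E,F}:
  {A}: scan cost=300, card=300
  {E}: scan cost=80, card=80
  {D}: scan cost=50, card=50
  {B}: scan cost=250, card=250
  {C}: scan cost=400, card=400
  {F}: scan cost=50, card=50
  {AE}: card=12000; try (E,hash)→1720, (A,merge)→3720, (E,merge)→3940, (A,hash)→5560, (A,nl_idx)→12800, (A,nl)→24080 …(+1); best=1720 via (E,hash)
  {DE}: card=100; try (D,nl_idx)→660, (D,hash)→760, (E,merge)→1040, (D,merge)→1070, (E,hash)→1220, (E,nl)→4050 …(+1); best=660 via (D,nl_idx)
  {BD}: card=500; try (D,hash)→1100, (D,nl_idx)→2250, (B,merge)→2650, (D,merge)→2850, (B,hash)→4100, (B,nl)→12550 …(+1); best=1100 via (D,hash)
  {BC}: card=25000; try (B,hash)→4800, (C,merge)→6500, (B,merge)→6650, (C,hash)→7700, (C,nl)→100250, (B,nl)→100400; best=4800 via (B,hash)
  {CF}: card=2000; try (F,hash)→1400, (C,merge)→4400, (F,merge)→4750, (C,hash)→7300, (C,nl)→20050, (F,nl)→20400; best=1400 via (F,hash)
  {ADE}: card=15000; try (A,merge)→4460, (A,hash)→6160, (D,hash)→14320, (A,nl_idx)→16560, (A,nl)→30660, (D,nl_idx)→88720 …(+2); best=4460 via (A,merge)
  {BDE}: card=1000; try (E,hash)→2720, (B,merge)→3710, (B,hash)→4760, (E,merge)→6740, (B,nl)→25660, (E,nl)→41100; best=2720 via (E,hash)
  {BCD}: card=50000; try (C,hash)→8800, (C,merge)→10100, (D,hash)→30400, (C,nl)→201100, (D,nl_idx)→204800, (D,merge)→405150 …(+1); best=8800 via (C,hash)
  {BCF}: card=125000; try (B,hash)→7400, (B,merge)→27650, (F,hash)→30400, (F,merge)→405150, (B,nl)→501400, (F,nl)→1254800; best=7400 via (B,hash)
  {ABDE}: card=150000; try (A,hash)→9120, (A,merge)→16720, (B,hash)→23460, (A,nl_idx)→161720, (B,merge)→231710, (A,nl)→302720 …(+1); best=9120 via (A,hash)
  {BCDE}: card=100000; try (C,hash)→10920, (C,merge)→17720, (E,hash)→59920, (C,nl)→402720, (E,merge)→859440, (E,nl)→4008800; best=10920 via (C,hash)
  {BCDF}: card=250000; try (F,hash)→59400, (D,hash)→133000, (F,merge)→859150, (D,nl_idx)→1007400, (D,merge)→2257750, (F,nl)→2508800 …(+1); best=59400 via (F,hash)
  {ABCDE}: card=15000000; try (A,hash)→116320, (C,hash)→166320, (A,merge)→1813920, (C,merge)→2863120, (A,nl_idx)→15910920, (A,nl)→30010920 …(+1); best=116320 via (A,hash)
  {BCDEF}: card=500000; try (F,hash)→111520, (E,hash)→310520, (F,merge)→1811270, (E,merge)→4810040, (F,nl)→5010920, (E,nl)→20059400; best=111520 via (F,hash)
  {ABCDEF}: card=75000000; try (A,hash)→616920, (A,merge)→10114520, (F,hash)→15116920, (A,nl_idx)→79611520, (A,nl)→150111520, (F,merge)→375116670 …(+1); best=616920 via (A,hash)

616920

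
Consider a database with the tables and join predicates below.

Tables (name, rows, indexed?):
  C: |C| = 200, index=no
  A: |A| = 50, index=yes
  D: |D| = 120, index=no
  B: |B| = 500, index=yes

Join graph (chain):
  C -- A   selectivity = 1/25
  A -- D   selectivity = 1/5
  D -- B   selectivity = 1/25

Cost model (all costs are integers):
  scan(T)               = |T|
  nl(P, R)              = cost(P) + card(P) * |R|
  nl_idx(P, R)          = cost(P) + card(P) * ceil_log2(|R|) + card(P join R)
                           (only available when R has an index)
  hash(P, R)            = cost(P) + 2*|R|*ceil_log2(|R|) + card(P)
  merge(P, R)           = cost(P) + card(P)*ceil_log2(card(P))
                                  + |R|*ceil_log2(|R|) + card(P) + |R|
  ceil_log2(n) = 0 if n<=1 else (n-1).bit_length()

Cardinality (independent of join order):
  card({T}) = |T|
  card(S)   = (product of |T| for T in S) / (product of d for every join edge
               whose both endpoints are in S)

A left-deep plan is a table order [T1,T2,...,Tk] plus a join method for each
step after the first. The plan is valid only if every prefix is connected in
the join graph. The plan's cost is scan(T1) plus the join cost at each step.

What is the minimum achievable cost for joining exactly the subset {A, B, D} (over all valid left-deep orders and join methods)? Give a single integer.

Selinger DP over subsets of {A,B,D}:
  {A}: scan cost=50, card=50
  {D}: scan cost=120, card=120
  {B}: scan cost=500, card=500
  {AD}: card=1200; try (A,hash)→840, (D,merge)→1360, (A,merge)→1430, (D,hash)→1780, (A,nl_idx)→2040, (D,nl)→6050 …(+1); best=840 via (A,hash)
  {BD}: card=2400; try (D,hash)→2680, (B,nl_idx)→3600, (B,merge)→6080, (D,merge)→6460, (B,hash)→9240, (B,nl)→60120 …(+1); best=2680 via (D,hash)
  {ABD}: card=24000; try (A,hash)→5680, (B,hash)→11040, (B,merge)→20240, (A,merge)→34230, (B,nl_idx)→35640, (A,nl_idx)→41080 …(+2); best=5680 via (A,hash)

5680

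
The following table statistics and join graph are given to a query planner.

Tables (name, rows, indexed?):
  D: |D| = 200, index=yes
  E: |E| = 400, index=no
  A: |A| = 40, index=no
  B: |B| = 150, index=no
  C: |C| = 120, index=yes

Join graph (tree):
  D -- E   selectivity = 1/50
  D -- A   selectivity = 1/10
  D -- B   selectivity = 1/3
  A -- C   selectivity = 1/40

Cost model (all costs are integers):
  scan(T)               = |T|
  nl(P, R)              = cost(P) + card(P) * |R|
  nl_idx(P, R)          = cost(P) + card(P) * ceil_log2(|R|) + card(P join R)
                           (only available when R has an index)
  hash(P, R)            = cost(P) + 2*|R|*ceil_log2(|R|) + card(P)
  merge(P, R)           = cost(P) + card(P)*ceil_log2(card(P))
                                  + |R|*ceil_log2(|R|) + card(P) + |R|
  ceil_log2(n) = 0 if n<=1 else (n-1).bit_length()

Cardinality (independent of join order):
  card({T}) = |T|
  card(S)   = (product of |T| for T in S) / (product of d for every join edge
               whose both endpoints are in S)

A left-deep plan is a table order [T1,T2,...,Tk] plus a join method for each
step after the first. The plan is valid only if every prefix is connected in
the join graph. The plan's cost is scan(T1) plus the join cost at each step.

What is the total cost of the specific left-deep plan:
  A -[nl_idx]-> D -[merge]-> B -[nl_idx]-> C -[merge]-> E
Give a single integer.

2575310

step 1: scan A: cost=40, card=40
step 2: join D via nl_idx
    card(P join D) = 40*200/(10) = 800
    cost = 40 + 40*8 + 800 = 1160
step 3: join B via merge
    card(P join B) = 800*150/(3) = 40000
    cost = 1160 + 800*10 + 150*8 + 800 + 150 = 11310
step 4: join C via nl_idx
    card(P join C) = 40000*120/(40) = 120000
    cost = 11310 + 40000*7 + 120000 = 411310
step 5: join E via merge
    card(P join E) = 120000*400/(50) = 960000
    cost = 411310 + 120000*17 + 400*9 + 120000 + 400 = 2575310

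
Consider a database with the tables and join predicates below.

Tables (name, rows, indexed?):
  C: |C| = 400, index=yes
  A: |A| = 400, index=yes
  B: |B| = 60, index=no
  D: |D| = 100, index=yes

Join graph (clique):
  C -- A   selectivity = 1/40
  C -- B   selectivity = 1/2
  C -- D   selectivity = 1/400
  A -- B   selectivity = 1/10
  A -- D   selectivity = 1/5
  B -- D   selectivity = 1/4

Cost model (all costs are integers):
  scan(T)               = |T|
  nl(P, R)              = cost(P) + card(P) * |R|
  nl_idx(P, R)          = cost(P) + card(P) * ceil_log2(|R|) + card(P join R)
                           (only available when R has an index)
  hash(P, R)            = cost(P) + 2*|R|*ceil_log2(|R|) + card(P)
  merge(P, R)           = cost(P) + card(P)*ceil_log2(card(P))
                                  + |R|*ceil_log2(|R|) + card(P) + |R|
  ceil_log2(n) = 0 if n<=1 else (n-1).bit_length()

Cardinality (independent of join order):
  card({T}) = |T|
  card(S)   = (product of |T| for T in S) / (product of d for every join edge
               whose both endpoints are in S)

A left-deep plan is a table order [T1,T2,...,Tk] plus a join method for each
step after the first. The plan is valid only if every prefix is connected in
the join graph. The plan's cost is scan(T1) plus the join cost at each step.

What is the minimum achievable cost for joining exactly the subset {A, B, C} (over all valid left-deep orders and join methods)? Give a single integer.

11120

Selinger DP over subsets of {A,B,C}:
  {C}: scan cost=400, card=400
  {A}: scan cost=400, card=400
  {B}: scan cost=60, card=60
  {AC}: card=4000; try (C,hash)→8000, (C,nl_idx)→8000, (A,hash)→8000, (A,nl_idx)→8000, (C,merge)→8400, (A,merge)→8400 …(+2); best=8000 via (C,hash)
  {BC}: card=12000; try (B,hash)→1520, (C,merge)→4480, (B,merge)→4820, (C,hash)→7320, (C,nl_idx)→12600, (C,nl)→24060 …(+1); best=1520 via (B,hash)
  {AB}: card=2400; try (B,hash)→1520, (A,nl_idx)→3000, (A,merge)→4480, (B,merge)→4820, (A,hash)→7320, (A,nl)→24060 …(+1); best=1520 via (B,hash)
  {ABC}: card=12000; try (C,hash)→11120, (B,hash)→12720, (A,hash)→20720, (C,nl_idx)→35120, (C,merge)→36720, (B,merge)→60420 …(+5); best=11120 via (C,hash)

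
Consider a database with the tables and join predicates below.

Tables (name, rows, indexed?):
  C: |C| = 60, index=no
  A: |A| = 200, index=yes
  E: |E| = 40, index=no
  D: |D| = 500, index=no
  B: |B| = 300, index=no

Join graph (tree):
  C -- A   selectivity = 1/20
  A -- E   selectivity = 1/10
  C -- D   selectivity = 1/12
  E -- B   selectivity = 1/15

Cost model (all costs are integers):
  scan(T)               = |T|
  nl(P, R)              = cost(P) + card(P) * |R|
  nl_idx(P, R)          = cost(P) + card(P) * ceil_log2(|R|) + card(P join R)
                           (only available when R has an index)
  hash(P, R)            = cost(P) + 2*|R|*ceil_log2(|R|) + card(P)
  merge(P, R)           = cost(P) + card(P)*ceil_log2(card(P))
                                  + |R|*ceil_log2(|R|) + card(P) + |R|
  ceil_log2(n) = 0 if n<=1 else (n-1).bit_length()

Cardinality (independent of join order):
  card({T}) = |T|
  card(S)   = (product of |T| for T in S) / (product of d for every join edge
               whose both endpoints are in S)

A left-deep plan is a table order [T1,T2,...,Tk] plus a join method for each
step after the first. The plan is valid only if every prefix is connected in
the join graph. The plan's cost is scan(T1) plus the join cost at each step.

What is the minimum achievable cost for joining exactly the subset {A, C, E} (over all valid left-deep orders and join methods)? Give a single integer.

Selinger DP over subsets of {A,C,E}:
  {C}: scan cost=60, card=60
  {A}: scan cost=200, card=200
  {E}: scan cost=40, card=40
  {AC}: card=600; try (C,hash)→1120, (A,nl_idx)→1140, (A,merge)→2280, (C,merge)→2420, (A,hash)→3320, (A,nl)→12060 …(+1); best=1120 via (C,hash)
  {AE}: card=800; try (E,hash)→880, (A,nl_idx)→1160, (A,merge)→2120, (E,merge)→2280, (A,hash)→3280, (A,nl)→8040 …(+1); best=880 via (E,hash)
  {ACE}: card=2400; try (E,hash)→2200, (C,hash)→2400, (E,merge)→8000, (C,merge)→10100, (E,nl)→25120, (C,nl)→48880; best=2200 via (E,hash)

2200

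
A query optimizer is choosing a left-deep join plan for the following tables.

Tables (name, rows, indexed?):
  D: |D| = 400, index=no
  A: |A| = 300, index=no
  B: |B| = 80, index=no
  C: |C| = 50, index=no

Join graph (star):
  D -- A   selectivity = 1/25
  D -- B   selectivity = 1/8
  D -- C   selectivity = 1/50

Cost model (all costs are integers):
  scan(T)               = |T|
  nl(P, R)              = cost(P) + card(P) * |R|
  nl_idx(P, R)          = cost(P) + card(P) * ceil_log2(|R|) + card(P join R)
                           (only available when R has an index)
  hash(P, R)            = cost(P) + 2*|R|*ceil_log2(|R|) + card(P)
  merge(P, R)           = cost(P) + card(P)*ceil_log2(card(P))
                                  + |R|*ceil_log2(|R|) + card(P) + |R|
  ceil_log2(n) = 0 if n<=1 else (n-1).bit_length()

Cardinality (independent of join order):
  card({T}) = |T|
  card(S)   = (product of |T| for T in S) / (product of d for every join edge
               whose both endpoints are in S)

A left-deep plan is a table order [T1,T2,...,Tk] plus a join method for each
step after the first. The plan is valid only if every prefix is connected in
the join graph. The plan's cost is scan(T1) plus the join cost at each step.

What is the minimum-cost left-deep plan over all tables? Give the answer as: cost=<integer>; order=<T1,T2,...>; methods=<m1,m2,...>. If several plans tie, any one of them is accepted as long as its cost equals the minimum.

Selinger DP (subsets sized 1..n):
  {D}: scan cost=400, card=400
  {A}: scan cost=300, card=300
  {B}: scan cost=80, card=80
  {C}: scan cost=50, card=50
  {AD}: card=4800; try (A,hash)→6200, (D,merge)→7300, (A,merge)→7400, (D,hash)→7800, (D,nl)→120300, (A,nl)→120400; best=6200 via (A,hash)
  {BD}: card=4000; try (B,hash)→1920, (D,merge)→4720, (B,merge)→5040, (D,hash)→7360, (D,nl)→32080, (B,nl)→32400; best=1920 via (B,hash)
  {CD}: card=400; try (C,hash)→1400, (D,merge)→4400, (C,merge)→4750, (D,hash)→7300, (D,nl)→20050, (C,nl)→20400; best=1400 via (C,hash)
  {ABD}: card=48000; try (A,hash)→11320, (B,hash)→12120, (A,merge)→56920, (B,merge)→74040, (B,nl)→390200, (A,nl)→1201920; best=11320 via (A,hash)
  {ACD}: card=4800; try (A,hash)→7200, (A,merge)→8400, (C,hash)→11600, (C,merge)→73750, (A,nl)→121400, (C,nl)→246200; best=7200 via (A,hash)
  {BCD}: card=4000; try (B,hash)→2920, (B,merge)→6040, (C,hash)→6520, (B,nl)→33400, (C,merge)→54270, (C,nl)→201920; best=2920 via (B,hash)
  {ABCD}: card=48000; try (A,hash)→12320, (B,hash)→13120, (A,merge)→57920, (C,hash)→59920, (B,merge)→75040, (B,nl)→391200 …(+3); best=12320 via (A,hash)

cost=12320; order=D,C,B,A; methods=hash,hash,hash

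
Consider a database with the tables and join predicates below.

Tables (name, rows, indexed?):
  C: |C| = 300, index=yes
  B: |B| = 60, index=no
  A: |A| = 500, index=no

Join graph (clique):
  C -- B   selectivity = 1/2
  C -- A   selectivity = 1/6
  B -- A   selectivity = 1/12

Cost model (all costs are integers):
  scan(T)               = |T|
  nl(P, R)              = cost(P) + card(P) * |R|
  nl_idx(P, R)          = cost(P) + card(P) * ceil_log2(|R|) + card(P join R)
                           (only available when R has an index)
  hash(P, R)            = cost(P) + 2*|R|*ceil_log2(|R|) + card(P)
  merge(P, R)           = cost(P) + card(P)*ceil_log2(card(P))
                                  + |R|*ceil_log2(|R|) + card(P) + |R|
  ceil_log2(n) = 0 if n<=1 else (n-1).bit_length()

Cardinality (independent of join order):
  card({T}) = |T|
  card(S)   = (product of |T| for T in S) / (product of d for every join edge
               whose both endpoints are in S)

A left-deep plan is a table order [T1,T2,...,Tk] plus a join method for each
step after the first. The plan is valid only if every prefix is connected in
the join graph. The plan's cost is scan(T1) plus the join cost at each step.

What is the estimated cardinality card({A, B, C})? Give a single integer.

Tables in S: A(500), B(60), C(300)
Edges inside S: C-B(d=2), C-A(d=6), B-A(d=12)
numerator = 500 * 60 * 300 = 9000000
denominator = 2 * 6 * 12 = 144
card(S) = 9000000 / 144 = 62500

62500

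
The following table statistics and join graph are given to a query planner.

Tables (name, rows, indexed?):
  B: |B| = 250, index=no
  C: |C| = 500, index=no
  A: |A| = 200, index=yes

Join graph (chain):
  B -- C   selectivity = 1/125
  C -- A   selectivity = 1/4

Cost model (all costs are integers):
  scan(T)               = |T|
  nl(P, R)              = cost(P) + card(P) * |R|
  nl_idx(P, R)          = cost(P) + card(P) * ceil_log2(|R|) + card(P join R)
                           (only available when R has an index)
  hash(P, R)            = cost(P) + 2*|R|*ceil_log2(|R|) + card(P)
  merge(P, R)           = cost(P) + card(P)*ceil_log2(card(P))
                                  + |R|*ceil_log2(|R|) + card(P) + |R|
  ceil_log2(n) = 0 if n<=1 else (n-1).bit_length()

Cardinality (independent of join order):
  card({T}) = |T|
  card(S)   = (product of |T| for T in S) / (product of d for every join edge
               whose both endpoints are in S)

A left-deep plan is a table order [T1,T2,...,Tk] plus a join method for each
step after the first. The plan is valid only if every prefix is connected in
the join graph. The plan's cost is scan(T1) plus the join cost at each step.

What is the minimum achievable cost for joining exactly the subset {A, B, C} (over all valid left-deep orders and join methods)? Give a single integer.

9200

Selinger DP over subsets of {A,B,C}:
  {B}: scan cost=250, card=250
  {C}: scan cost=500, card=500
  {A}: scan cost=200, card=200
  {BC}: card=1000; try (B,hash)→5000, (C,merge)→7500, (B,merge)→7750, (C,hash)→9500, (C,nl)→125250, (B,nl)→125500; best=5000 via (B,hash)
  {AC}: card=25000; try (A,hash)→4200, (C,merge)→7000, (A,merge)→7300, (C,hash)→9400, (A,nl_idx)→29500, (C,nl)→100200 …(+1); best=4200 via (A,hash)
  {ABC}: card=50000; try (A,hash)→9200, (A,merge)→17800, (B,hash)→33200, (A,nl_idx)→63000, (A,nl)→205000, (B,merge)→406450 …(+1); best=9200 via (A,hash)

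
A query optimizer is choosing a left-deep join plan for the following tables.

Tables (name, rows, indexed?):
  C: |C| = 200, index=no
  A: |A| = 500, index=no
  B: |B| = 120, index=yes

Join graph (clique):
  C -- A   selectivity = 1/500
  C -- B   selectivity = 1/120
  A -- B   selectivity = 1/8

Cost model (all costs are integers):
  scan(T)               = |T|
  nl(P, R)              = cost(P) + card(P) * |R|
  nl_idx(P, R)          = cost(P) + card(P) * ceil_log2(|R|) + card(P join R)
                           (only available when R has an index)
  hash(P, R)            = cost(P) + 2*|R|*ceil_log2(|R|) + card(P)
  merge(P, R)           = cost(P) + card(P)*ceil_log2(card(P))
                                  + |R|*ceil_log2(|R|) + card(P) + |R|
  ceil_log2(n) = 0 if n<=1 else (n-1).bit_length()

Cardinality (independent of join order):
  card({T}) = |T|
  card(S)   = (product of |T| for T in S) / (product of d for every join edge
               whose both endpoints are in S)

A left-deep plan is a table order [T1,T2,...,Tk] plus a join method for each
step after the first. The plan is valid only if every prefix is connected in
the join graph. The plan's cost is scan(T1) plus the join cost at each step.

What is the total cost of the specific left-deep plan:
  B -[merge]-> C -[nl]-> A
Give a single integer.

step 1: scan B: cost=120, card=120
step 2: join C via merge
    card(P join C) = 120*200/(120) = 200
    cost = 120 + 120*7 + 200*8 + 120 + 200 = 2880
step 3: join A via nl
    card(P join A) = 200*500/(500*8) = 25
    cost = 2880 + 200*500 = 102880

102880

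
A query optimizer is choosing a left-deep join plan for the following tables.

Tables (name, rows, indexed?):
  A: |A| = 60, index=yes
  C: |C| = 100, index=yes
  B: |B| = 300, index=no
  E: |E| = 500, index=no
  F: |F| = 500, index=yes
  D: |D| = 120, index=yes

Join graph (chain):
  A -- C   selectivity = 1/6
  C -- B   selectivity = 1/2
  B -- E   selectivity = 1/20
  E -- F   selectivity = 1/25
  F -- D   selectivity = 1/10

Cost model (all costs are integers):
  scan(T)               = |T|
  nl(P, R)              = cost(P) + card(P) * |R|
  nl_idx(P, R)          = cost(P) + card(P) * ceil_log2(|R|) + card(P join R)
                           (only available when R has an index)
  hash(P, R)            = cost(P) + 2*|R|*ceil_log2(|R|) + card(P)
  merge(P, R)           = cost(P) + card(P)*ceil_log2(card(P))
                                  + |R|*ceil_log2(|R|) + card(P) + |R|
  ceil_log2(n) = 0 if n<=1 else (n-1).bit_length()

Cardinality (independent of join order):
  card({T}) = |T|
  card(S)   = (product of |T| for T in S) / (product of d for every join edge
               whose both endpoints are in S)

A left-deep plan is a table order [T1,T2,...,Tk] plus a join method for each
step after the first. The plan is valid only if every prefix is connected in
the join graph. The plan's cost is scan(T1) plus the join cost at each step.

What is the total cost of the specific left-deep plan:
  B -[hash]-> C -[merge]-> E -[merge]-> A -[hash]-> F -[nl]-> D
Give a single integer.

9011491420

step 1: scan B: cost=300, card=300
step 2: join C via hash
    card(P join C) = 300*100/(2) = 15000
    cost = 300 + 2*100*7 + 300 = 2000
step 3: join E via merge
    card(P join E) = 15000*500/(20) = 375000
    cost = 2000 + 15000*14 + 500*9 + 15000 + 500 = 232000
step 4: join A via merge
    card(P join A) = 375000*60/(6) = 3750000
    cost = 232000 + 375000*19 + 60*6 + 375000 + 60 = 7732420
step 5: join F via hash
    card(P join F) = 3750000*500/(25) = 75000000
    cost = 7732420 + 2*500*9 + 3750000 = 11491420
step 6: join D via nl
    card(P join D) = 75000000*120/(10) = 900000000
    cost = 11491420 + 75000000*120 = 9011491420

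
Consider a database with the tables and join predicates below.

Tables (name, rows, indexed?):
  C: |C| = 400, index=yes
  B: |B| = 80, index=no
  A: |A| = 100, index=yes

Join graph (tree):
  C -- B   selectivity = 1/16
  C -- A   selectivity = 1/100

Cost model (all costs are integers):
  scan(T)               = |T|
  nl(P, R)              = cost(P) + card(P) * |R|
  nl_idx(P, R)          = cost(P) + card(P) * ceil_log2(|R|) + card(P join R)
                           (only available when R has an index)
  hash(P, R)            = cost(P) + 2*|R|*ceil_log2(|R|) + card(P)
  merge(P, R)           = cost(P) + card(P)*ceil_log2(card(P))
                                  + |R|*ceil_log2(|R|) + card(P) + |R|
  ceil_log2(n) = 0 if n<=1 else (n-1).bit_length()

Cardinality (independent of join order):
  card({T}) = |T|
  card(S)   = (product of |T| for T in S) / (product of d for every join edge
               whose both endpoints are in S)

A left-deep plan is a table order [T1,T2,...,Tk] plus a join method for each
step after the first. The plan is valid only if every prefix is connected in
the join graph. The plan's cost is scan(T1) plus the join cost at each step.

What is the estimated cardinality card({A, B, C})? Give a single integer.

2000

Tables in S: A(100), B(80), C(400)
Edges inside S: C-B(d=16), C-A(d=100)
numerator = 100 * 80 * 400 = 3200000
denominator = 16 * 100 = 1600
card(S) = 3200000 / 1600 = 2000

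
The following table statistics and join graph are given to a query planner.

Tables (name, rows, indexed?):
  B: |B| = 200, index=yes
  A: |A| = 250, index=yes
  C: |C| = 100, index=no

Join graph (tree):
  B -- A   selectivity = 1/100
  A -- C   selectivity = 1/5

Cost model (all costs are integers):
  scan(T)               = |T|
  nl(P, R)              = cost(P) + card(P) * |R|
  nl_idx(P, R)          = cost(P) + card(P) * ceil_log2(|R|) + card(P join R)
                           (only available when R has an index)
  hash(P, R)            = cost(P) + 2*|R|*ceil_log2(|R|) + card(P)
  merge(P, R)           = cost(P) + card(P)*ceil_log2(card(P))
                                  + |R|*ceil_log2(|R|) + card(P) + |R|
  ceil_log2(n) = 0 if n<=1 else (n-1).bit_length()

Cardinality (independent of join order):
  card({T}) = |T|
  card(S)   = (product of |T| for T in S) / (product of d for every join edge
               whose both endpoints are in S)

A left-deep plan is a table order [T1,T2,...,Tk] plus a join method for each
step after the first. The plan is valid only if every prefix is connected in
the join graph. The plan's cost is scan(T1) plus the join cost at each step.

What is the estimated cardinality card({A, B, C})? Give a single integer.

Tables in S: A(250), B(200), C(100)
Edges inside S: B-A(d=100), A-C(d=5)
numerator = 250 * 200 * 100 = 5000000
denominator = 100 * 5 = 500
card(S) = 5000000 / 500 = 10000

10000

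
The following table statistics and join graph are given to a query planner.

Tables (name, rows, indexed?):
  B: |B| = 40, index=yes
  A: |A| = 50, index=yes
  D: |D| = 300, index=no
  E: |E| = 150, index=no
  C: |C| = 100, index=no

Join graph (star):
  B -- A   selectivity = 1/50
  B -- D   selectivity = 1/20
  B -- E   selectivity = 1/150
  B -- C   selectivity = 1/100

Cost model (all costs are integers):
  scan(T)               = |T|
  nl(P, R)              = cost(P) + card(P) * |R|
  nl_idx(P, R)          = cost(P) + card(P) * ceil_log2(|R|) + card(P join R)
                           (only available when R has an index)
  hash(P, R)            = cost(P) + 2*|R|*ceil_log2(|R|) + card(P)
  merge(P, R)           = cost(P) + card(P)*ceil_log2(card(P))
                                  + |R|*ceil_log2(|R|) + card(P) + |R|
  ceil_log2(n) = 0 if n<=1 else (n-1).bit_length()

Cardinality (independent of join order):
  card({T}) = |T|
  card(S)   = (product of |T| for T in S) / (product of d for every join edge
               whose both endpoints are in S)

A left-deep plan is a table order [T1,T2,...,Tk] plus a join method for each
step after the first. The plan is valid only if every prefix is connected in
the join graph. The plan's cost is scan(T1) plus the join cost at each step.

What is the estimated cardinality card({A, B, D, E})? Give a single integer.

600

Tables in S: A(50), B(40), D(300), E(150)
Edges inside S: B-A(d=50), B-D(d=20), B-E(d=150)
numerator = 50 * 40 * 300 * 150 = 90000000
denominator = 50 * 20 * 150 = 150000
card(S) = 90000000 / 150000 = 600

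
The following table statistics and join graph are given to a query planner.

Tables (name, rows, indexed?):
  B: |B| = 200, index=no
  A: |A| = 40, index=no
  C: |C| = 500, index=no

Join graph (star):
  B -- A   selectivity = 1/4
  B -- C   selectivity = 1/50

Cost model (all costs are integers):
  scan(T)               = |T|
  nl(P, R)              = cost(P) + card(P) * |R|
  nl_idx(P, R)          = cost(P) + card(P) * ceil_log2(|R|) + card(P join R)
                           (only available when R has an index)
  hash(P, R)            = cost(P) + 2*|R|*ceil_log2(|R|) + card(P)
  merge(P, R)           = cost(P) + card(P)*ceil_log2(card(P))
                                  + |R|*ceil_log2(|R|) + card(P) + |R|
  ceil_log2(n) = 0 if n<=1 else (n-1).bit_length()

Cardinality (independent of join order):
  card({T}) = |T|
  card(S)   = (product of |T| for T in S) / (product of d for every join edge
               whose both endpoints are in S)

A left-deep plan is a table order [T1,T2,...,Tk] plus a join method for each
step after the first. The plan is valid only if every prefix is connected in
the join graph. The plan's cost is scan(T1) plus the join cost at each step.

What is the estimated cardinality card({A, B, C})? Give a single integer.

Tables in S: A(40), B(200), C(500)
Edges inside S: B-A(d=4), B-C(d=50)
numerator = 40 * 200 * 500 = 4000000
denominator = 4 * 50 = 200
card(S) = 4000000 / 200 = 20000

20000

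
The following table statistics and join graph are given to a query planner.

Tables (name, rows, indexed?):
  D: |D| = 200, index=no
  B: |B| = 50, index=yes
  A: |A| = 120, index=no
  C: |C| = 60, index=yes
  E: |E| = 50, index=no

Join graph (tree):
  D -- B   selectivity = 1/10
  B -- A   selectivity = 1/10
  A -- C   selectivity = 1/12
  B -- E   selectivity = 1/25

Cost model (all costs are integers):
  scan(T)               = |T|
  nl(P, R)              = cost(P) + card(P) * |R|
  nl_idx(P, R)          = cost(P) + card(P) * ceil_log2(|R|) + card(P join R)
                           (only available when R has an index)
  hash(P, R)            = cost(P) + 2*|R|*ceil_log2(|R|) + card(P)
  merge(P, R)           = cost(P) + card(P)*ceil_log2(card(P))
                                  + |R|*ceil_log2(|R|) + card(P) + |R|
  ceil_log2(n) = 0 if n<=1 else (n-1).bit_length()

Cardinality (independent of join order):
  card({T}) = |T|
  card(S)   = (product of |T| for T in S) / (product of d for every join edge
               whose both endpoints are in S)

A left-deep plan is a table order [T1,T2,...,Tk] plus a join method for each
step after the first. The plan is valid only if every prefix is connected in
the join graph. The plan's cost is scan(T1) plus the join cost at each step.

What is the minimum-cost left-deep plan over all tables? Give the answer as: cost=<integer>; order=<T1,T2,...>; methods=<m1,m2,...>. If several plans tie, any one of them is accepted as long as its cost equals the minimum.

cost=13160; order=A,B,E,C,D; methods=hash,hash,hash,hash

Selinger DP (subsets sized 1..n):
  {D}: scan cost=200, card=200
  {B}: scan cost=50, card=50
  {A}: scan cost=120, card=120
  {C}: scan cost=60, card=60
  {E}: scan cost=50, card=50
  {BD}: card=1000; try (B,hash)→1000, (D,merge)→2200, (B,merge)→2350, (B,nl_idx)→2400, (D,hash)→3300, (D,nl)→10050 …(+1); best=1000 via (B,hash)
  {AB}: card=600; try (B,hash)→840, (A,merge)→1360, (B,merge)→1430, (B,nl_idx)→1440, (A,hash)→1780, (A,nl)→6050 …(+1); best=840 via (B,hash)
  {BE}: card=100; try (B,nl_idx)→450, (E,hash)→700, (B,hash)→700, (E,merge)→750, (B,merge)→750, (E,nl)→2550 …(+1); best=450 via (B,nl_idx)
  {AC}: card=600; try (C,hash)→960, (C,nl_idx)→1440, (A,merge)→1440, (C,merge)→1500, (A,hash)→1800, (A,nl)→7260 …(+1); best=960 via (C,hash)
  {ABD}: card=12000; try (A,hash)→3680, (D,hash)→4640, (D,merge)→9240, (A,merge)→12960, (D,nl)→120840, (A,nl)→121000; best=3680 via (A,hash)
  {BDE}: card=2000; try (E,hash)→2600, (D,merge)→3050, (D,hash)→3750, (E,merge)→12350, (D,nl)→20450, (E,nl)→51000; best=2600 via (E,hash)
  {ABC}: card=3000; try (C,hash)→2160, (B,hash)→2160, (C,nl_idx)→7440, (B,nl_idx)→7560, (C,merge)→7860, (B,merge)→7910 …(+2); best=2160 via (C,hash)
  {ABE}: card=1200; try (E,hash)→2040, (A,merge)→2210, (A,hash)→2230, (E,merge)→7790, (A,nl)→12450, (E,nl)→30840; best=2040 via (E,hash)
  {ABCD}: card=60000; try (D,hash)→8360, (C,hash)→16400, (D,merge)→42960, (C,nl_idx)→135680, (C,merge)→184100, (D,nl)→602160 …(+1); best=8360 via (D,hash)
  {ABDE}: card=24000; try (A,hash)→6280, (D,hash)→6440, (E,hash)→16280, (D,merge)→18240, (A,merge)→27560, (E,merge)→184030 …(+3); best=6280 via (A,hash)
  {ABCE}: card=6000; try (C,hash)→3960, (E,hash)→5760, (C,nl_idx)→15240, (C,merge)→16860, (E,merge)→41510, (C,nl)→74040 …(+1); best=3960 via (C,hash)
  {ABCDE}: card=120000; try (D,hash)→13160, (C,hash)→31000, (E,hash)→68960, (D,merge)→89760, (C,nl_idx)→270280, (C,merge)→390700 …(+4); best=13160 via (D,hash)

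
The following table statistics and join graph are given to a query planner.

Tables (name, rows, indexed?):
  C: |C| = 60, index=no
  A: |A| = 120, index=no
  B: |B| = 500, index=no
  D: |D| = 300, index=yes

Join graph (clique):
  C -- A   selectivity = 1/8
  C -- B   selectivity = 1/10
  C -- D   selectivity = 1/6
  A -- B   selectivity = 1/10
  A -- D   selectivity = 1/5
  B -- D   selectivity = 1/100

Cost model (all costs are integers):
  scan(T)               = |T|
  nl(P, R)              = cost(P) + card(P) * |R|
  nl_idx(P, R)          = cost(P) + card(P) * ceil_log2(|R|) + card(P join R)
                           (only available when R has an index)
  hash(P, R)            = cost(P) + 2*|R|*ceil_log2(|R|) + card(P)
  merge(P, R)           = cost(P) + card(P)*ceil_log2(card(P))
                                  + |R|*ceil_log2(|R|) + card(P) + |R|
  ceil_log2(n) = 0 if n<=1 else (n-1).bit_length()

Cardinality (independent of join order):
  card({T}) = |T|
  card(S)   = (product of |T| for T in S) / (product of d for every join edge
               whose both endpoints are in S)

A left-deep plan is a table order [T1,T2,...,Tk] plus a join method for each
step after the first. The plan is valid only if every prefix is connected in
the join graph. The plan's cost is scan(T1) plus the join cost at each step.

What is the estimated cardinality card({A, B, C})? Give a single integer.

4500

Tables in S: A(120), B(500), C(60)
Edges inside S: C-A(d=8), C-B(d=10), A-B(d=10)
numerator = 120 * 500 * 60 = 3600000
denominator = 8 * 10 * 10 = 800
card(S) = 3600000 / 800 = 4500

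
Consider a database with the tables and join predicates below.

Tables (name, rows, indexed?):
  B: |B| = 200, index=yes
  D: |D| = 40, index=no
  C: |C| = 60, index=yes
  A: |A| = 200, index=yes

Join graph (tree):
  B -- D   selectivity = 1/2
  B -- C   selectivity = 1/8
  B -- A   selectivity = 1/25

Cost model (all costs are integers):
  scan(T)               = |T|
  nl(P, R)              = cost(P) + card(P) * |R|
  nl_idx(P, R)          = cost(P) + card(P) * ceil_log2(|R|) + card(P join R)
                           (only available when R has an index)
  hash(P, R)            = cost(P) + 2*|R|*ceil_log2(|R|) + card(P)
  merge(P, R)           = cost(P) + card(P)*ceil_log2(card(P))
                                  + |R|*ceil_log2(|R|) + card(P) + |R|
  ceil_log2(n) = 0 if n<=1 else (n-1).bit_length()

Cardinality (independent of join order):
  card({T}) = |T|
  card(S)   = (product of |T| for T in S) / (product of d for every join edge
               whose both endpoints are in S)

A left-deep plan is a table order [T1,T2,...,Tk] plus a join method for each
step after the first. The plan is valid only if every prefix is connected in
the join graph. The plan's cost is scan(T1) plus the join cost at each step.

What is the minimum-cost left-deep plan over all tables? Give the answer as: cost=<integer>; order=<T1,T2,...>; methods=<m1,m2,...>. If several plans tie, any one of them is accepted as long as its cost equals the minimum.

Selinger DP (subsets sized 1..n):
  {B}: scan cost=200, card=200
  {D}: scan cost=40, card=40
  {C}: scan cost=60, card=60
  {A}: scan cost=200, card=200
  {BD}: card=4000; try (D,hash)→880, (B,merge)→2120, (D,merge)→2280, (B,hash)→3280, (B,nl_idx)→4360, (B,nl)→8040 …(+1); best=880 via (D,hash)
  {BC}: card=1500; try (C,hash)→1120, (B,nl_idx)→2040, (B,merge)→2280, (C,merge)→2420, (C,nl_idx)→2900, (B,hash)→3320 …(+2); best=1120 via (C,hash)
  {AB}: card=1600; try (B,nl_idx)→3400, (A,nl_idx)→3400, (B,hash)→3600, (A,hash)→3600, (B,merge)→3800, (A,merge)→3800 …(+2); best=3400 via (B,nl_idx)
  {BCD}: card=30000; try (D,hash)→3100, (C,hash)→5600, (D,merge)→19400, (C,merge)→53300, (C,nl_idx)→54880, (D,nl)→61120 …(+1); best=3100 via (D,hash)
  {ABD}: card=32000; try (D,hash)→5480, (A,hash)→8080, (D,merge)→22880, (A,merge)→54680, (A,nl_idx)→64880, (D,nl)→67400 …(+1); best=5480 via (D,hash)
  {ABC}: card=12000; try (C,hash)→5720, (A,hash)→5820, (A,merge)→20920, (C,merge)→23020, (C,nl_idx)→25000, (A,nl_idx)→25120 …(+2); best=5720 via (C,hash)
  {ABCD}: card=240000; try (D,hash)→18200, (A,hash)→36300, (C,hash)→38200, (D,merge)→186000, (C,nl_idx)→437480, (A,nl_idx)→483100 …(+5); best=18200 via (D,hash)

cost=18200; order=A,B,C,D; methods=nl_idx,hash,hash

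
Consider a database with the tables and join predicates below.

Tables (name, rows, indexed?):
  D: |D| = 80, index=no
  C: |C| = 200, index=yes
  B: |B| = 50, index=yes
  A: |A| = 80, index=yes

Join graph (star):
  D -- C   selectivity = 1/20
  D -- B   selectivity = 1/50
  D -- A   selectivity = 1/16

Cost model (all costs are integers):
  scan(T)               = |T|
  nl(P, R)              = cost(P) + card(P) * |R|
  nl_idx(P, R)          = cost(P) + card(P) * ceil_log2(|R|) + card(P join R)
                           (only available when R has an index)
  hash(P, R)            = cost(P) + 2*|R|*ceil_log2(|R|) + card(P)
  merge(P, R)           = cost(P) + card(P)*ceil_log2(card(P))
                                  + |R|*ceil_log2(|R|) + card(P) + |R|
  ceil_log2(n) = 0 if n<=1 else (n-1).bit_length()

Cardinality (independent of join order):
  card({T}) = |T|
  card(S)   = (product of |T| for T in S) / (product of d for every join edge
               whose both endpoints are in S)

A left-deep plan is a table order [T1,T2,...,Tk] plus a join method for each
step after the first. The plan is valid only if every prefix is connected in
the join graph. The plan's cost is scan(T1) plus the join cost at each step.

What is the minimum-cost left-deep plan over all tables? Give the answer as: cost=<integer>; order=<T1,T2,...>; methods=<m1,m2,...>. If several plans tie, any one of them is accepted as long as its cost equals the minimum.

Selinger DP (subsets sized 1..n):
  {D}: scan cost=80, card=80
  {C}: scan cost=200, card=200
  {B}: scan cost=50, card=50
  {A}: scan cost=80, card=80
  {CD}: card=800; try (D,hash)→1520, (C,nl_idx)→1520, (C,merge)→2520, (D,merge)→2640, (C,hash)→3360, (C,nl)→16080 …(+1); best=1520 via (D,hash)
  {BD}: card=80; try (B,nl_idx)→640, (B,hash)→760, (D,merge)→1040, (B,merge)→1070, (D,hash)→1220, (D,nl)→4050 …(+1); best=640 via (B,nl_idx)
  {AD}: card=400; try (A,nl_idx)→1040, (D,hash)→1280, (A,hash)→1280, (D,merge)→1360, (A,merge)→1360, (D,nl)→6480 …(+1); best=1040 via (A,nl_idx)
  {BCD}: card=800; try (C,nl_idx)→2080, (B,hash)→2920, (C,merge)→3080, (C,hash)→3920, (B,nl_idx)→7120, (B,merge)→10670 …(+2); best=2080 via (C,nl_idx)
  {ACD}: card=4000; try (A,hash)→3440, (C,hash)→4640, (C,merge)→6840, (C,nl_idx)→8240, (A,merge)→10960, (A,nl_idx)→11120 …(+2); best=3440 via (A,hash)
  {ABD}: card=400; try (A,nl_idx)→1600, (A,hash)→1840, (A,merge)→1920, (B,hash)→2040, (B,nl_idx)→3840, (B,merge)→5390 …(+2); best=1600 via (A,nl_idx)
  {ABCD}: card=4000; try (A,hash)→4000, (C,hash)→5200, (C,merge)→7400, (B,hash)→8040, (C,nl_idx)→8800, (A,merge)→11520 …(+6); best=4000 via (A,hash)

cost=4000; order=D,B,C,A; methods=nl_idx,nl_idx,hash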